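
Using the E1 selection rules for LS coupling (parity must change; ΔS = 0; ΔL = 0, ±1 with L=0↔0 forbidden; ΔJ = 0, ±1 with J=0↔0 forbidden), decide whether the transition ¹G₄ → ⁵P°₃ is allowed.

Reading off the term symbols: S 0→2, L 4→1, J 4→3, parity even→odd.
ΔS = 0: S: 0 → 2 — ✗.
ΔL = 0, ±1 (not L=0↔0): L: 4 → 1, ΔL = -3 — ✗.
ΔJ = 0, ±1 (not J=0↔0): J: 4 → 3, ΔJ = -1 — ✓.
Parity must change: even → odd — ✓.
Rule(s) violated: ΔS, ΔL.

forbidden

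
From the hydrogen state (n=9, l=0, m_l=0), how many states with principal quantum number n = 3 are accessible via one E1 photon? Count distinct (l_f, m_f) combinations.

E1 requires Δl = ±1, so l_f ∈ {-1, 1}; with 0 ≤ l_f ≤ n_f−1 = 2, the allowed l_f values are {1}.
For l_f = 1: m_f ∈ {m_i−1, m_i, m_i+1} ∩ [−1, 1] = {-1, 0, 1} → 3 states.
Total: 3.

3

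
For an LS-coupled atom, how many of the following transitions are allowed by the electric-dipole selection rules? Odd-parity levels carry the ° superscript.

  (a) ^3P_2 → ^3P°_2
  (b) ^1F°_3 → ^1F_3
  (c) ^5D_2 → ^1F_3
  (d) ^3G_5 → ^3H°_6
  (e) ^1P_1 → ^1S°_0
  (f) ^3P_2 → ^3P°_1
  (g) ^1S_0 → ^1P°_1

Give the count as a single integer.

6

(a) allowed
(b) allowed
(c) forbidden (parity, ΔS fail)
(d) allowed
(e) allowed
(f) allowed
(g) allowed
Total allowed: 6 of 7.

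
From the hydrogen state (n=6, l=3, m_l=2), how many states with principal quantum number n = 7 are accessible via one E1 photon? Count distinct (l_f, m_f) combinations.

E1 requires Δl = ±1, so l_f ∈ {2, 4}; with 0 ≤ l_f ≤ n_f−1 = 6, the allowed l_f values are {2, 4}.
For l_f = 2: m_f ∈ {m_i−1, m_i, m_i+1} ∩ [−2, 2] = {1, 2} → 2 states.
For l_f = 4: m_f ∈ {m_i−1, m_i, m_i+1} ∩ [−4, 4] = {1, 2, 3} → 3 states.
Total: 5.

5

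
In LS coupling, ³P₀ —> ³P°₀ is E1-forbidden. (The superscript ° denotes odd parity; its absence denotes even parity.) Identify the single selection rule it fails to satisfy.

the J=0 ↔ J=0 exclusion

Parity must change: even → odd — passes.
ΔS = 0: S: 1 → 1 — passes.
ΔL = 0, ±1 (not L=0↔0): L: 1 → 1, ΔL = +0 — passes.
ΔJ = 0, ±1 (not J=0↔0): J: 0 → 0, ΔJ = +0 — fails.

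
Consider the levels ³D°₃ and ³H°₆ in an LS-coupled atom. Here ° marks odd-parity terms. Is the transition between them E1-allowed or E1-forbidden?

forbidden

Parity must change: odd → odd — fails.
ΔS = 0: S: 1 → 1 — passes.
ΔL = 0, ±1 (not L=0↔0): L: 2 → 5, ΔL = +3 — fails.
ΔJ = 0, ±1 (not J=0↔0): J: 3 → 6, ΔJ = +3 — fails.
Rule(s) violated: parity, ΔL, ΔJ.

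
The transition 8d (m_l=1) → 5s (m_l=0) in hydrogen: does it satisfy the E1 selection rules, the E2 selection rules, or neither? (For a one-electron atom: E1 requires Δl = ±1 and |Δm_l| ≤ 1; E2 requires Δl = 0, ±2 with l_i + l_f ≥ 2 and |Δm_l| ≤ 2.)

E2

Δl = 0 − 2 = -2; l_i + l_f = 2.
Δm_l = -1.
E1 (Δl = ±1, |Δm_l| ≤ 1): not satisfied.
E2 (Δl = 0,±2, l_i+l_f ≥ 2, |Δm_l| ≤ 2): satisfied.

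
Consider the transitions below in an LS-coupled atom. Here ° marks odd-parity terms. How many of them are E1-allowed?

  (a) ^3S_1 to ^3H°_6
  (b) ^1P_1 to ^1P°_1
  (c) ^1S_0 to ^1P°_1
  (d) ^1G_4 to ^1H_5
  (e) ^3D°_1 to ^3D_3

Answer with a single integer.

2

(a) forbidden (ΔL, ΔJ fail)
(b) allowed
(c) allowed
(d) forbidden (parity fails)
(e) forbidden (ΔJ fails)
Total allowed: 2 of 5.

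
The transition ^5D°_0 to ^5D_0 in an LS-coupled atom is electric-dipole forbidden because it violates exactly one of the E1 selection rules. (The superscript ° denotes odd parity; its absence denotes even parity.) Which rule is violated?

Parity must change: odd → even — ok.
ΔL = 0, ±1 (not L=0↔0): L: 2 → 2, ΔL = +0 — ok.
ΔS = 0: S: 2 → 2 — ok.
ΔJ = 0, ±1 (not J=0↔0): J: 0 → 0, ΔJ = +0 — fails.

the J=0 ↔ J=0 exclusion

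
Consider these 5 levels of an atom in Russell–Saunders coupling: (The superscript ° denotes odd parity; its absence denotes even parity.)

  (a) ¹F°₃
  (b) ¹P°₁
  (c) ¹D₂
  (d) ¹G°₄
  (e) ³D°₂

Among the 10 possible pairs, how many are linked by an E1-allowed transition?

2

(a)–(b): forbidden (parity, ΔL, ΔJ).
(a)–(c): allowed.
(a)–(d): forbidden (parity).
(a)–(e): forbidden (parity, ΔS).
(b)–(c): allowed.
(b)–(d): forbidden (parity, ΔL, ΔJ).
(b)–(e): forbidden (parity, ΔS).
(c)–(d): forbidden (ΔL, ΔJ).
(c)–(e): forbidden (ΔS).
(d)–(e): forbidden (parity, ΔS, ΔL, ΔJ).
Allowed pairs: 2 of 10.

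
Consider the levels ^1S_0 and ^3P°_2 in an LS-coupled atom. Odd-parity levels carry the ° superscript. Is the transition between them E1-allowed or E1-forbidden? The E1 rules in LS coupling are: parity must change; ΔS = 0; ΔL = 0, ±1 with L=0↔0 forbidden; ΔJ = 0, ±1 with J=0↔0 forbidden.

forbidden

Reading off the term symbols: S 0→1, L 0→1, J 0→2, parity even→odd.
Parity must change: even → odd — passes.
ΔS = 0: S: 0 → 1 — fails.
ΔL = 0, ±1 (not L=0↔0): L: 0 → 1, ΔL = +1 — passes.
ΔJ = 0, ±1 (not J=0↔0): J: 0 → 2, ΔJ = +2 — fails.
Rule(s) violated: ΔS, ΔJ.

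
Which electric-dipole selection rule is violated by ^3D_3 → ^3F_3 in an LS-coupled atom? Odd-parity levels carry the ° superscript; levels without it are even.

parity

Parity must change: even → even — fails.
ΔS = 0: S: 1 → 1 — passes.
ΔL = 0, ±1 (not L=0↔0): L: 2 → 3, ΔL = +1 — passes.
ΔJ = 0, ±1 (not J=0↔0): J: 3 → 3, ΔJ = +0 — passes.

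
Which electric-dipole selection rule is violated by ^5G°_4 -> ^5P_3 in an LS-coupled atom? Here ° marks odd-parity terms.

Reading off the term symbols: S 2→2, L 4→1, J 4→3, parity odd→even.
Parity must change: odd → even — satisfied.
ΔS = 0: S: 2 → 2 — satisfied.
ΔL = 0, ±1 (not L=0↔0): L: 4 → 1, ΔL = -3 — violated.
ΔJ = 0, ±1 (not J=0↔0): J: 4 → 3, ΔJ = -1 — satisfied.

the ΔL = 0, ±1 rule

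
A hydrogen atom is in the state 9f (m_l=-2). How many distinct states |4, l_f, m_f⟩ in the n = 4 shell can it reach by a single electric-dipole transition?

E1 requires Δl = ±1, so l_f ∈ {2, 4}; with 0 ≤ l_f ≤ n_f−1 = 3, the allowed l_f values are {2}.
For l_f = 2: m_f ∈ {m_i−1, m_i, m_i+1} ∩ [−2, 2] = {-2, -1} → 2 states.
Total: 2.

2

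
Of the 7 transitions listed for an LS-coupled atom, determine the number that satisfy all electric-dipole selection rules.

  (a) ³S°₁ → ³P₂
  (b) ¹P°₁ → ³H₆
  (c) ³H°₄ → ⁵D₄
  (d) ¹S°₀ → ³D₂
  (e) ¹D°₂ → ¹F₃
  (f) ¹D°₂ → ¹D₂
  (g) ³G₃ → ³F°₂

4

(a) allowed
(b) forbidden (ΔS, ΔL, ΔJ fail)
(c) forbidden (ΔS, ΔL fail)
(d) forbidden (ΔS, ΔL, ΔJ fail)
(e) allowed
(f) allowed
(g) allowed
Total allowed: 4 of 7.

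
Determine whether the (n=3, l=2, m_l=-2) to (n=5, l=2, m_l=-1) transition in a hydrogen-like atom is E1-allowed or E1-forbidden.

forbidden

Δl = 2 − 2 = +0; the E1 rule Δl = ±1 is violated.
Δm_l = -1 − (-2) = +1. E1 requires Δm_l = 0, ±1: satisfied.
The transition is electric-dipole forbidden.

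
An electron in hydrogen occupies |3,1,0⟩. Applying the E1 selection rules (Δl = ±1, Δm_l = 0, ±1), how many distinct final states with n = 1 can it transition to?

1

E1 requires Δl = ±1, so l_f ∈ {0, 2}; with 0 ≤ l_f ≤ n_f−1 = 0, the allowed l_f values are {0}.
For l_f = 0: m_f ∈ {m_i−1, m_i, m_i+1} ∩ [−0, 0] = {0} → 1 state.
Total: 1.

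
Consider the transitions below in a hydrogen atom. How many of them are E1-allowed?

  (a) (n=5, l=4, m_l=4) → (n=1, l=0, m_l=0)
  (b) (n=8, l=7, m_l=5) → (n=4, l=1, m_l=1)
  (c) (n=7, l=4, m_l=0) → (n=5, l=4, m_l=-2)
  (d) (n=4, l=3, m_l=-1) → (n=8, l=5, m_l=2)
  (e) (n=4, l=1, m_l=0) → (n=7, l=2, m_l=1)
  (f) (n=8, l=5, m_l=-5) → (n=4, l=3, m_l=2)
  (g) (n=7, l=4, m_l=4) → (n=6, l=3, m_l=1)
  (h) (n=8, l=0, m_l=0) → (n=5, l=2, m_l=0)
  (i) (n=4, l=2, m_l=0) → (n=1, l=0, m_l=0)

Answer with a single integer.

(a) forbidden — Δl = -4 (E1 requires Δl = ±1); Δm_l = -4 (E1 requires Δm_l = 0, ±1)
(b) forbidden — Δl = -6 (E1 requires Δl = ±1); Δm_l = -4 (E1 requires Δm_l = 0, ±1)
(c) forbidden — Δl = +0 (E1 requires Δl = ±1); Δm_l = -2 (E1 requires Δm_l = 0, ±1)
(d) forbidden — Δl = +2 (E1 requires Δl = ±1); Δm_l = +3 (E1 requires Δm_l = 0, ±1)
(e) allowed
(f) forbidden — Δl = -2 (E1 requires Δl = ±1); Δm_l = +7 (E1 requires Δm_l = 0, ±1)
(g) forbidden — Δm_l = -3 (E1 requires Δm_l = 0, ±1)
(h) forbidden — Δl = +2 (E1 requires Δl = ±1)
(i) forbidden — Δl = -2 (E1 requires Δl = ±1)
Total allowed: 1 of 9.

1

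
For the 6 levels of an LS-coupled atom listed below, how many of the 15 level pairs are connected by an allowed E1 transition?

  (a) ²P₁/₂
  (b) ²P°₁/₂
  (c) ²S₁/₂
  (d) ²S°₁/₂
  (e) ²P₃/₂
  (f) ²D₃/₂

(a)–(b): allowed.
(a)–(c): forbidden (parity).
(a)–(d): allowed.
(a)–(e): forbidden (parity).
(a)–(f): forbidden (parity).
(b)–(c): allowed.
(b)–(d): forbidden (parity).
(b)–(e): allowed.
(b)–(f): allowed.
(c)–(d): forbidden (ΔL).
(c)–(e): forbidden (parity).
(c)–(f): forbidden (parity, ΔL).
(d)–(e): allowed.
(d)–(f): forbidden (ΔL).
(e)–(f): forbidden (parity).
Allowed pairs: 6 of 15.

6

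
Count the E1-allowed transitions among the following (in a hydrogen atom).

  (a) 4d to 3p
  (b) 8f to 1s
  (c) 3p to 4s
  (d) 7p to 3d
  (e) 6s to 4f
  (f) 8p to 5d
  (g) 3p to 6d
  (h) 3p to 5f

(a) allowed
(b) forbidden — Δl = -3 (E1 requires Δl = ±1)
(c) allowed
(d) allowed
(e) forbidden — Δl = +3 (E1 requires Δl = ±1)
(f) allowed
(g) allowed
(h) forbidden — Δl = +2 (E1 requires Δl = ±1)
Total allowed: 5 of 8.

5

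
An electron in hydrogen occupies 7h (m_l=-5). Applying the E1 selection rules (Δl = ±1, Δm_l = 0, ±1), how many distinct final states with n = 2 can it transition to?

E1 requires l_f ∈ {4, 6}, but neither lies in [0, 1], so no final state is reachable.
Total: 0.

0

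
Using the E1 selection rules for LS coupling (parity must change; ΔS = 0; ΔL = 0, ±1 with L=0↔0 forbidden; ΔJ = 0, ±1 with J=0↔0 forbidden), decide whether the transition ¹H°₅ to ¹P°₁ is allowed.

forbidden

Initial level: S=0, L=5, J=5, parity odd. Final level: S=0, L=1, J=1, parity odd.
Parity must change: odd → odd — fails.
ΔS = 0: S: 0 → 0 — ok.
ΔL = 0, ±1 (not L=0↔0): L: 5 → 1, ΔL = -4 — fails.
ΔJ = 0, ±1 (not J=0↔0): J: 5 → 1, ΔJ = -4 — fails.
Rule(s) violated: parity, ΔL, ΔJ.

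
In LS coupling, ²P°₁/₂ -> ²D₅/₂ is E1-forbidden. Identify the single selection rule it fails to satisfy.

the ΔJ = 0, ±1 rule

Initial level: S=1/2, L=1, J=1/2, parity odd. Final level: S=1/2, L=2, J=5/2, parity even.
ΔJ = 0, ±1 (not J=0↔0): J: 1/2 → 5/2, ΔJ = +2 — fails.
ΔL = 0, ±1 (not L=0↔0): L: 1 → 2, ΔL = +1 — ok.
Parity must change: odd → even — ok.
ΔS = 0: S: 1/2 → 1/2 — ok.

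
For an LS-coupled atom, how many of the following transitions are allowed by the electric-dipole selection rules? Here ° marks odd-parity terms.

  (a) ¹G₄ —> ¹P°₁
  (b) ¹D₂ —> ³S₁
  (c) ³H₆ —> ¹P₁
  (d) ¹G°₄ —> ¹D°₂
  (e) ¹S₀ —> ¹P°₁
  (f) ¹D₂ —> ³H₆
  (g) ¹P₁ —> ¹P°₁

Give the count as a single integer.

(a) forbidden (ΔL, ΔJ fail)
(b) forbidden (parity, ΔS, ΔL fail)
(c) forbidden (parity, ΔS, ΔL, ΔJ fail)
(d) forbidden (parity, ΔL, ΔJ fail)
(e) allowed
(f) forbidden (parity, ΔS, ΔL, ΔJ fail)
(g) allowed
Total allowed: 2 of 7.

2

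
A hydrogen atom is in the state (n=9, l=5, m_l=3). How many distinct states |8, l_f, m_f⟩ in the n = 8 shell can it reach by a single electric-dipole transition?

E1 requires Δl = ±1, so l_f ∈ {4, 6}; with 0 ≤ l_f ≤ n_f−1 = 7, the allowed l_f values are {4, 6}.
For l_f = 4: m_f ∈ {m_i−1, m_i, m_i+1} ∩ [−4, 4] = {2, 3, 4} → 3 states.
For l_f = 6: m_f ∈ {m_i−1, m_i, m_i+1} ∩ [−6, 6] = {2, 3, 4} → 3 states.
Total: 6.

6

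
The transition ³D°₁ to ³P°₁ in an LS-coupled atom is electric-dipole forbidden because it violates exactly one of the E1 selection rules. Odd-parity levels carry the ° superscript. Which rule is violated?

Initial level: S=1, L=2, J=1, parity odd. Final level: S=1, L=1, J=1, parity odd.
Parity must change: odd → odd — ✗.
ΔS = 0: S: 1 → 1 — ✓.
ΔL = 0, ±1 (not L=0↔0): L: 2 → 1, ΔL = -1 — ✓.
ΔJ = 0, ±1 (not J=0↔0): J: 1 → 1, ΔJ = +0 — ✓.

parity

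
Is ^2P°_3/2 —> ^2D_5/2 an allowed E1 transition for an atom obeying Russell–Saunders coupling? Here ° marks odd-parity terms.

allowed

Reading off the term symbols: S 1/2→1/2, L 1→2, J 3/2→5/2, parity odd→even.
ΔJ = 0, ±1 (not J=0↔0): J: 3/2 → 5/2, ΔJ = +1 — passes.
ΔL = 0, ±1 (not L=0↔0): L: 1 → 2, ΔL = +1 — passes.
ΔS = 0: S: 1/2 → 1/2 — passes.
Parity must change: odd → even — passes.
All four E1 rules are satisfied.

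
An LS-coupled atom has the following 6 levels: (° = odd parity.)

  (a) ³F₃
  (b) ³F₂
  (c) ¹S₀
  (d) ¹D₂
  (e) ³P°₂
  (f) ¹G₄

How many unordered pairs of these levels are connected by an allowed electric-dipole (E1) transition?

(a)–(b): forbidden (parity).
(a)–(c): forbidden (parity, ΔS, ΔL, ΔJ).
(a)–(d): forbidden (parity, ΔS).
(a)–(e): forbidden (ΔL).
(a)–(f): forbidden (parity, ΔS).
(b)–(c): forbidden (parity, ΔS, ΔL, ΔJ).
(b)–(d): forbidden (parity, ΔS).
(b)–(e): forbidden (ΔL).
(b)–(f): forbidden (parity, ΔS, ΔJ).
(c)–(d): forbidden (parity, ΔL, ΔJ).
(c)–(e): forbidden (ΔS, ΔJ).
(c)–(f): forbidden (parity, ΔL, ΔJ).
(d)–(e): forbidden (ΔS).
(d)–(f): forbidden (parity, ΔL, ΔJ).
(e)–(f): forbidden (ΔS, ΔL, ΔJ).
Allowed pairs: 0 of 15.

0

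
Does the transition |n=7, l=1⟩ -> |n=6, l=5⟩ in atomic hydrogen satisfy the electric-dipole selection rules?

forbidden

Δl = 5 − 1 = +4; the E1 rule Δl = ±1 is fails.
The transition is electric-dipole forbidden.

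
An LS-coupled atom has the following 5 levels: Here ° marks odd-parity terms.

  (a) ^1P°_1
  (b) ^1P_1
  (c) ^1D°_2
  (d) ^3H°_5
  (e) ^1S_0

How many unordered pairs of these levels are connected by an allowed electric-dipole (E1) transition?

(a)–(b): allowed.
(a)–(c): forbidden (parity).
(a)–(d): forbidden (parity, ΔS, ΔL, ΔJ).
(a)–(e): allowed.
(b)–(c): allowed.
(b)–(d): forbidden (ΔS, ΔL, ΔJ).
(b)–(e): forbidden (parity).
(c)–(d): forbidden (parity, ΔS, ΔL, ΔJ).
(c)–(e): forbidden (ΔL, ΔJ).
(d)–(e): forbidden (ΔS, ΔL, ΔJ).
Allowed pairs: 3 of 10.

3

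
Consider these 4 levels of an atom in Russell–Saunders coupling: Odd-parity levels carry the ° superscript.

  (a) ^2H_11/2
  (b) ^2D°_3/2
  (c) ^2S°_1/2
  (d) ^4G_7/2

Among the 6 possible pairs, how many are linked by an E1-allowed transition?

(a)–(b): forbidden (ΔL, ΔJ).
(a)–(c): forbidden (ΔL, ΔJ).
(a)–(d): forbidden (parity, ΔS, ΔJ).
(b)–(c): forbidden (parity, ΔL).
(b)–(d): forbidden (ΔS, ΔL, ΔJ).
(c)–(d): forbidden (ΔS, ΔL, ΔJ).
Allowed pairs: 0 of 6.

0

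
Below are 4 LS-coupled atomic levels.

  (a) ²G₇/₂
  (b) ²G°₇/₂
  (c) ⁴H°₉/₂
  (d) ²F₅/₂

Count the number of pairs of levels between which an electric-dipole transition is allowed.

(a)–(b): allowed.
(a)–(c): forbidden (ΔS).
(a)–(d): forbidden (parity).
(b)–(c): forbidden (parity, ΔS).
(b)–(d): allowed.
(c)–(d): forbidden (ΔS, ΔL, ΔJ).
Allowed pairs: 2 of 6.

2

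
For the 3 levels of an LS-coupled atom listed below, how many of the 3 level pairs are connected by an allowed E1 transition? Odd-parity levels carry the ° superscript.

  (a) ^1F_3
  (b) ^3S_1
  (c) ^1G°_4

(a)–(b): forbidden (parity, ΔS, ΔL, ΔJ).
(a)–(c): allowed.
(b)–(c): forbidden (ΔS, ΔL, ΔJ).
Allowed pairs: 1 of 3.

1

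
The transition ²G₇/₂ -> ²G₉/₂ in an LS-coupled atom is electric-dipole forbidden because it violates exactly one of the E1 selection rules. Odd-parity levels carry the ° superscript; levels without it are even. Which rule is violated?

Parity must change: even → even — ✗.
ΔS = 0: S: 1/2 → 1/2 — ✓.
ΔL = 0, ±1 (not L=0↔0): L: 4 → 4, ΔL = +0 — ✓.
ΔJ = 0, ±1 (not J=0↔0): J: 7/2 → 9/2, ΔJ = +1 — ✓.

parity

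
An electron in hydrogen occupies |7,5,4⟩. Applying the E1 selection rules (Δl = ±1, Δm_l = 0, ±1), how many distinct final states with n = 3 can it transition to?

E1 requires l_f ∈ {4, 6}, but neither lies in [0, 2], so no final state is reachable.
Total: 0.

0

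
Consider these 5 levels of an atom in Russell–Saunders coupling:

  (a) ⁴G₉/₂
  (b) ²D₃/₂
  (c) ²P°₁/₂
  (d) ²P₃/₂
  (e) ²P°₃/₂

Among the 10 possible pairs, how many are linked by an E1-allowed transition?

4

(a)–(b): forbidden (parity, ΔS, ΔL, ΔJ).
(a)–(c): forbidden (ΔS, ΔL, ΔJ).
(a)–(d): forbidden (parity, ΔS, ΔL, ΔJ).
(a)–(e): forbidden (ΔS, ΔL, ΔJ).
(b)–(c): allowed.
(b)–(d): forbidden (parity).
(b)–(e): allowed.
(c)–(d): allowed.
(c)–(e): forbidden (parity).
(d)–(e): allowed.
Allowed pairs: 4 of 10.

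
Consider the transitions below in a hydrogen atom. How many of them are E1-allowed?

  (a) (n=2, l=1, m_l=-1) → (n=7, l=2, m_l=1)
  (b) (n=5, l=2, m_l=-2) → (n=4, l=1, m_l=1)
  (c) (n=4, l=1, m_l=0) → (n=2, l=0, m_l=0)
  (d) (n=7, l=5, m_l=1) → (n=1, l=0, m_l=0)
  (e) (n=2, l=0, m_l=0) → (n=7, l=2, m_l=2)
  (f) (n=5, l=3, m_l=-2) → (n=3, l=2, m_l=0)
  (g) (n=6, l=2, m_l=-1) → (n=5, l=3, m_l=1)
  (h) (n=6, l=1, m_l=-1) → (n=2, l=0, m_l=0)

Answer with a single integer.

2

(a) forbidden — Δm_l = +2 (E1 requires Δm_l = 0, ±1)
(b) forbidden — Δm_l = +3 (E1 requires Δm_l = 0, ±1)
(c) allowed
(d) forbidden — Δl = -5 (E1 requires Δl = ±1)
(e) forbidden — Δl = +2 (E1 requires Δl = ±1); Δm_l = +2 (E1 requires Δm_l = 0, ±1)
(f) forbidden — Δm_l = +2 (E1 requires Δm_l = 0, ±1)
(g) forbidden — Δm_l = +2 (E1 requires Δm_l = 0, ±1)
(h) allowed
Total allowed: 2 of 8.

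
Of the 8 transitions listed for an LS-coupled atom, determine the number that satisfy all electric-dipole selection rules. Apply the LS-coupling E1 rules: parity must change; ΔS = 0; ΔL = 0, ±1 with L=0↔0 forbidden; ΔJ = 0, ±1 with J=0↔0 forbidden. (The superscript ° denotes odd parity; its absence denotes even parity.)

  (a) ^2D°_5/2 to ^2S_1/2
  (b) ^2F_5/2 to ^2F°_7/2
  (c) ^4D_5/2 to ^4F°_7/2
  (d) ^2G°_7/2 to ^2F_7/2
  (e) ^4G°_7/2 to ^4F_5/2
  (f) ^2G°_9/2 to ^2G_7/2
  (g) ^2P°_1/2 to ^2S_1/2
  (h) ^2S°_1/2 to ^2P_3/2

(a) forbidden (ΔL, ΔJ fail)
(b) allowed
(c) allowed
(d) allowed
(e) allowed
(f) allowed
(g) allowed
(h) allowed
Total allowed: 7 of 8.

7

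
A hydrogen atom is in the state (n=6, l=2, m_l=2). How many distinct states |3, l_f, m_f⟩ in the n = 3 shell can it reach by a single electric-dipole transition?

E1 requires Δl = ±1, so l_f ∈ {1, 3}; with 0 ≤ l_f ≤ n_f−1 = 2, the allowed l_f values are {1}.
For l_f = 1: m_f ∈ {m_i−1, m_i, m_i+1} ∩ [−1, 1] = {1} → 1 state.
Total: 1.

1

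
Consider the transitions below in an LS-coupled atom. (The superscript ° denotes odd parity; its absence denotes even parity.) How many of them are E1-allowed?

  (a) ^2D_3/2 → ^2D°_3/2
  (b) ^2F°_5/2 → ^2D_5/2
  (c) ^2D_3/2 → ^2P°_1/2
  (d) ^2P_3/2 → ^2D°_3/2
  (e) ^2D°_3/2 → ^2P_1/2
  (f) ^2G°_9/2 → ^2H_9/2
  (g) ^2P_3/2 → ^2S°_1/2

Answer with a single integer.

(a) allowed
(b) allowed
(c) allowed
(d) allowed
(e) allowed
(f) allowed
(g) allowed
Total allowed: 7 of 7.

7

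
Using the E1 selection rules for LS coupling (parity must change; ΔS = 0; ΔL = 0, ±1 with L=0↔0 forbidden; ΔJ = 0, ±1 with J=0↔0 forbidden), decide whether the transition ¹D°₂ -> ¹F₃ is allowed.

allowed

Parity must change: odd → even — ✓.
ΔS = 0: S: 0 → 0 — ✓.
ΔL = 0, ±1 (not L=0↔0): L: 2 → 3, ΔL = +1 — ✓.
ΔJ = 0, ±1 (not J=0↔0): J: 2 → 3, ΔJ = +1 — ✓.
All four E1 rules are satisfied.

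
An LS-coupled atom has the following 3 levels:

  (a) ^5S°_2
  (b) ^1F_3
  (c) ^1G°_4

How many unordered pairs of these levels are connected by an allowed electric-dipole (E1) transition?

1

(a)–(b): forbidden (ΔS, ΔL).
(a)–(c): forbidden (parity, ΔS, ΔL, ΔJ).
(b)–(c): allowed.
Allowed pairs: 1 of 3.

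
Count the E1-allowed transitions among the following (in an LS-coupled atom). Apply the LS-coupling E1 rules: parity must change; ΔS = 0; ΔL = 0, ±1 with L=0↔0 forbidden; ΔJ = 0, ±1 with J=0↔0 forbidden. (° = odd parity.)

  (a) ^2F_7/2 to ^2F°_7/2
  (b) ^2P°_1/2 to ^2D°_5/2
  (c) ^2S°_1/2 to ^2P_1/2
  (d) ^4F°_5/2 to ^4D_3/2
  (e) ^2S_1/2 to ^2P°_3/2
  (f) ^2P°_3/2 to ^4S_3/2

(a) allowed
(b) forbidden (parity, ΔJ fail)
(c) allowed
(d) allowed
(e) allowed
(f) forbidden (ΔS fails)
Total allowed: 4 of 6.

4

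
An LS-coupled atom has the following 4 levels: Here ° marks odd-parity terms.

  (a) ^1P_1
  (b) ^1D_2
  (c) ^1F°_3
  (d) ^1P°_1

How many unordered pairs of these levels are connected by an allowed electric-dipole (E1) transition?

3

(a)–(b): forbidden (parity).
(a)–(c): forbidden (ΔL, ΔJ).
(a)–(d): allowed.
(b)–(c): allowed.
(b)–(d): allowed.
(c)–(d): forbidden (parity, ΔL, ΔJ).
Allowed pairs: 3 of 6.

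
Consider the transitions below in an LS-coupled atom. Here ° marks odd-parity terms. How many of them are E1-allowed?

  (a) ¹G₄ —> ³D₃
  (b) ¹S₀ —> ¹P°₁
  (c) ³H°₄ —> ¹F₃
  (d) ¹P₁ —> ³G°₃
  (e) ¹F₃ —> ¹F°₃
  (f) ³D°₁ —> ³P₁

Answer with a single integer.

3

(a) forbidden (parity, ΔS, ΔL fail)
(b) allowed
(c) forbidden (ΔS, ΔL fail)
(d) forbidden (ΔS, ΔL, ΔJ fail)
(e) allowed
(f) allowed
Total allowed: 3 of 6.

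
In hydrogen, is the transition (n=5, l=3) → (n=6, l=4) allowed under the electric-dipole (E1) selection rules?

allowed

Initial l = 3, final l = 4, so Δl = +1. E1 requires Δl = ±1: ✓.
All E1 selection rules are satisfied.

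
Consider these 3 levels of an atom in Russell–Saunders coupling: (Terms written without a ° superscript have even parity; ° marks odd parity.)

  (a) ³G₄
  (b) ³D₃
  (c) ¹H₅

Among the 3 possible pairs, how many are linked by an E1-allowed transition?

(a)–(b): forbidden (parity, ΔL).
(a)–(c): forbidden (parity, ΔS).
(b)–(c): forbidden (parity, ΔS, ΔL, ΔJ).
Allowed pairs: 0 of 3.

0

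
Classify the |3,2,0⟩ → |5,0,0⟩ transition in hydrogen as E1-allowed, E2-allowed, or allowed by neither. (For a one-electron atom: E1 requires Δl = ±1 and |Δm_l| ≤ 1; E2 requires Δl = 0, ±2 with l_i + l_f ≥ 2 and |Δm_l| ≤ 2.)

E2

Δl = 0 − 2 = -2; l_i + l_f = 2.
Δm_l = +0.
E1 (Δl = ±1, |Δm_l| ≤ 1): not satisfied.
E2 (Δl = 0,±2, l_i+l_f ≥ 2, |Δm_l| ≤ 2): satisfied.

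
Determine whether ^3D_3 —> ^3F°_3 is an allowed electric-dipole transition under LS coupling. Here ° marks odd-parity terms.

Initial level: S=1, L=2, J=3, parity even. Final level: S=1, L=3, J=3, parity odd.
ΔL = 0, ±1 (not L=0↔0): L: 2 → 3, ΔL = +1 — ok.
ΔJ = 0, ±1 (not J=0↔0): J: 3 → 3, ΔJ = +0 — ok.
ΔS = 0: S: 1 → 1 — ok.
Parity must change: even → odd — ok.
All four E1 rules are satisfied.

allowed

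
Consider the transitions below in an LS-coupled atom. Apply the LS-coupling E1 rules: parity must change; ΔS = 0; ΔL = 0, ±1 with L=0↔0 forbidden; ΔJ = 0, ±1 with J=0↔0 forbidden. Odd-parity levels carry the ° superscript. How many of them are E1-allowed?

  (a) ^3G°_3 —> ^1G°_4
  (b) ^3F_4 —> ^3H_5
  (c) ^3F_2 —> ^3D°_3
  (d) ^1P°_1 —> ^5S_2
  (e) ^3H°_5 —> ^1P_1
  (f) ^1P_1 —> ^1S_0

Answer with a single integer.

(a) forbidden (parity, ΔS fail)
(b) forbidden (parity, ΔL fail)
(c) allowed
(d) forbidden (ΔS fails)
(e) forbidden (ΔS, ΔL, ΔJ fail)
(f) forbidden (parity fails)
Total allowed: 1 of 6.

1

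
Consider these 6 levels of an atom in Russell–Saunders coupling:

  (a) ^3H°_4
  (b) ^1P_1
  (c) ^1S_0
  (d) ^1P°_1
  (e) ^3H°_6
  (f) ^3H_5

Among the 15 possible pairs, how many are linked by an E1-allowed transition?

(a)–(b): forbidden (ΔS, ΔL, ΔJ).
(a)–(c): forbidden (ΔS, ΔL, ΔJ).
(a)–(d): forbidden (parity, ΔS, ΔL, ΔJ).
(a)–(e): forbidden (parity, ΔJ).
(a)–(f): allowed.
(b)–(c): forbidden (parity).
(b)–(d): allowed.
(b)–(e): forbidden (ΔS, ΔL, ΔJ).
(b)–(f): forbidden (parity, ΔS, ΔL, ΔJ).
(c)–(d): allowed.
(c)–(e): forbidden (ΔS, ΔL, ΔJ).
(c)–(f): forbidden (parity, ΔS, ΔL, ΔJ).
(d)–(e): forbidden (parity, ΔS, ΔL, ΔJ).
(d)–(f): forbidden (ΔS, ΔL, ΔJ).
(e)–(f): allowed.
Allowed pairs: 4 of 15.

4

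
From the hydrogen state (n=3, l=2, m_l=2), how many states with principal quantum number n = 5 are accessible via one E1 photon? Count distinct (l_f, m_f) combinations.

4

E1 requires Δl = ±1, so l_f ∈ {1, 3}; with 0 ≤ l_f ≤ n_f−1 = 4, the allowed l_f values are {1, 3}.
For l_f = 1: m_f ∈ {m_i−1, m_i, m_i+1} ∩ [−1, 1] = {1} → 1 state.
For l_f = 3: m_f ∈ {m_i−1, m_i, m_i+1} ∩ [−3, 3] = {1, 2, 3} → 3 states.
Total: 4.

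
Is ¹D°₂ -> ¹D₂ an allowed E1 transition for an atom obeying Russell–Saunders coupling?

allowed

Parity must change: odd → even — passes.
ΔS = 0: S: 0 → 0 — passes.
ΔL = 0, ±1 (not L=0↔0): L: 2 → 2, ΔL = +0 — passes.
ΔJ = 0, ±1 (not J=0↔0): J: 2 → 2, ΔJ = +0 — passes.
All four E1 rules are satisfied.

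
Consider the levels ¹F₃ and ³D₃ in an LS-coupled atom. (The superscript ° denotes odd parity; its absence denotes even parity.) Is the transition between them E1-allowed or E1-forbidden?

Reading off the term symbols: S 0→1, L 3→2, J 3→3, parity even→even.
Parity must change: even → even — fails.
ΔS = 0: S: 0 → 1 — fails.
ΔL = 0, ±1 (not L=0↔0): L: 3 → 2, ΔL = -1 — passes.
ΔJ = 0, ±1 (not J=0↔0): J: 3 → 3, ΔJ = +0 — passes.
Rule(s) violated: parity, ΔS.

forbidden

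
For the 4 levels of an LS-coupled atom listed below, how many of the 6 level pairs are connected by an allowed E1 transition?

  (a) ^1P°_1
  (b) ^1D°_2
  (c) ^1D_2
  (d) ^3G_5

2

(a)–(b): forbidden (parity).
(a)–(c): allowed.
(a)–(d): forbidden (ΔS, ΔL, ΔJ).
(b)–(c): allowed.
(b)–(d): forbidden (ΔS, ΔL, ΔJ).
(c)–(d): forbidden (parity, ΔS, ΔL, ΔJ).
Allowed pairs: 2 of 6.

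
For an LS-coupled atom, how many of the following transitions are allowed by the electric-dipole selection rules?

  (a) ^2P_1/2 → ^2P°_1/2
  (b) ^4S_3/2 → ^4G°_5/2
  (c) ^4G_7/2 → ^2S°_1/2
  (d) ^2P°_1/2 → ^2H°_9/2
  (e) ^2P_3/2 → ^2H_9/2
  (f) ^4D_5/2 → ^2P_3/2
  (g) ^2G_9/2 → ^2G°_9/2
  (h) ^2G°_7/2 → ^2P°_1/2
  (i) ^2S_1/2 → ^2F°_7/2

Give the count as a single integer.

(a) allowed
(b) forbidden (ΔL fails)
(c) forbidden (ΔS, ΔL, ΔJ fail)
(d) forbidden (parity, ΔL, ΔJ fail)
(e) forbidden (parity, ΔL, ΔJ fail)
(f) forbidden (parity, ΔS fail)
(g) allowed
(h) forbidden (parity, ΔL, ΔJ fail)
(i) forbidden (ΔL, ΔJ fail)
Total allowed: 2 of 9.

2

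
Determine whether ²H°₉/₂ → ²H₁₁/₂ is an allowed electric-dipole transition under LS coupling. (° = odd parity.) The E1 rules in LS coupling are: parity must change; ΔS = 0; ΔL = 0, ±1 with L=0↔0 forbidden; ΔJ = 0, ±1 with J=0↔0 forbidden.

Reading off the term symbols: S 1/2→1/2, L 5→5, J 9/2→11/2, parity odd→even.
Parity must change: odd → even — ✓.
ΔS = 0: S: 1/2 → 1/2 — ✓.
ΔL = 0, ±1 (not L=0↔0): L: 5 → 5, ΔL = +0 — ✓.
ΔJ = 0, ±1 (not J=0↔0): J: 9/2 → 11/2, ΔJ = +1 — ✓.
All four E1 rules are satisfied.

allowed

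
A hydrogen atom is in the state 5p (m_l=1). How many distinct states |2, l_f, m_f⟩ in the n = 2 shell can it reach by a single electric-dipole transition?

1

E1 requires Δl = ±1, so l_f ∈ {0, 2}; with 0 ≤ l_f ≤ n_f−1 = 1, the allowed l_f values are {0}.
For l_f = 0: m_f ∈ {m_i−1, m_i, m_i+1} ∩ [−0, 0] = {0} → 1 state.
Total: 1.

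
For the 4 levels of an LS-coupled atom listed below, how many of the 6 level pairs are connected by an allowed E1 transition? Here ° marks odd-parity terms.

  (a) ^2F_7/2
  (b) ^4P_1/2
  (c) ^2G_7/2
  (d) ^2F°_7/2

(a)–(b): forbidden (parity, ΔS, ΔL, ΔJ).
(a)–(c): forbidden (parity).
(a)–(d): allowed.
(b)–(c): forbidden (parity, ΔS, ΔL, ΔJ).
(b)–(d): forbidden (ΔS, ΔL, ΔJ).
(c)–(d): allowed.
Allowed pairs: 2 of 6.

2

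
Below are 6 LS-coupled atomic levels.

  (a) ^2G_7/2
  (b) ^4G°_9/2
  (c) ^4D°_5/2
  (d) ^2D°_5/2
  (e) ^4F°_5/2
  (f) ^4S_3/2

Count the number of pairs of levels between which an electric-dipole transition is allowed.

0

(a)–(b): forbidden (ΔS).
(a)–(c): forbidden (ΔS, ΔL).
(a)–(d): forbidden (ΔL).
(a)–(e): forbidden (ΔS).
(a)–(f): forbidden (parity, ΔS, ΔL, ΔJ).
(b)–(c): forbidden (parity, ΔL, ΔJ).
(b)–(d): forbidden (parity, ΔS, ΔL, ΔJ).
(b)–(e): forbidden (parity, ΔJ).
(b)–(f): forbidden (ΔL, ΔJ).
(c)–(d): forbidden (parity, ΔS).
(c)–(e): forbidden (parity).
(c)–(f): forbidden (ΔL).
(d)–(e): forbidden (parity, ΔS).
(d)–(f): forbidden (ΔS, ΔL).
(e)–(f): forbidden (ΔL).
Allowed pairs: 0 of 15.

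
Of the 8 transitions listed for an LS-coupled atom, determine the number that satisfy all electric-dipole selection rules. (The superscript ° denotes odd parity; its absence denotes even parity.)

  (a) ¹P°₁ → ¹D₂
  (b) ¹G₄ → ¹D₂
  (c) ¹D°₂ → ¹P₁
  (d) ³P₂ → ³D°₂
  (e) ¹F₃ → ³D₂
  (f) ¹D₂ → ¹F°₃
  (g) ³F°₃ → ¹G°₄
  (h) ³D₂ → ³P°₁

5

(a) allowed
(b) forbidden (parity, ΔL, ΔJ fail)
(c) allowed
(d) allowed
(e) forbidden (parity, ΔS fail)
(f) allowed
(g) forbidden (parity, ΔS fail)
(h) allowed
Total allowed: 5 of 8.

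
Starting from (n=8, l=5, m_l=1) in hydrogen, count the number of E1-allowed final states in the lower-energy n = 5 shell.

3

E1 requires Δl = ±1, so l_f ∈ {4, 6}; with 0 ≤ l_f ≤ n_f−1 = 4, the allowed l_f values are {4}.
For l_f = 4: m_f ∈ {m_i−1, m_i, m_i+1} ∩ [−4, 4] = {0, 1, 2} → 3 states.
Total: 3.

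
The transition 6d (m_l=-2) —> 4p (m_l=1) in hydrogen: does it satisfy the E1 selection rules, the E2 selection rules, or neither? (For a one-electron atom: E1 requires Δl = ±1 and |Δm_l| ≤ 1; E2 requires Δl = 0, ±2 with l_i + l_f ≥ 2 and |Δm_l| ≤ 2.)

neither

Δl = 1 − 2 = -1; l_i + l_f = 3.
Δm_l = +3.
E1 (Δl = ±1, |Δm_l| ≤ 1): not satisfied.
E2 (Δl = 0,±2, l_i+l_f ≥ 2, |Δm_l| ≤ 2): not satisfied.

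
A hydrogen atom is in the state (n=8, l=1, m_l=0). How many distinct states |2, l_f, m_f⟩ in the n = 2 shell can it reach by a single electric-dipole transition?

E1 requires Δl = ±1, so l_f ∈ {0, 2}; with 0 ≤ l_f ≤ n_f−1 = 1, the allowed l_f values are {0}.
For l_f = 0: m_f ∈ {m_i−1, m_i, m_i+1} ∩ [−0, 0] = {0} → 1 state.
Total: 1.

1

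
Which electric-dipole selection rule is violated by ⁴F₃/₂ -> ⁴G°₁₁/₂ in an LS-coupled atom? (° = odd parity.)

Parity must change: even → odd — ok.
ΔS = 0: S: 3/2 → 3/2 — ok.
ΔL = 0, ±1 (not L=0↔0): L: 3 → 4, ΔL = +1 — ok.
ΔJ = 0, ±1 (not J=0↔0): J: 3/2 → 11/2, ΔJ = +4 — fails.

the ΔJ = 0, ±1 rule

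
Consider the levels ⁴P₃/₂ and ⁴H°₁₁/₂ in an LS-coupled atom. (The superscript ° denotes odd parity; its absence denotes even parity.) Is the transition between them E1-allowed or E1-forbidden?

Reading off the term symbols: S 3/2→3/2, L 1→5, J 3/2→11/2, parity even→odd.
Parity must change: even → odd — ok.
ΔS = 0: S: 3/2 → 3/2 — ok.
ΔL = 0, ±1 (not L=0↔0): L: 1 → 5, ΔL = +4 — fails.
ΔJ = 0, ±1 (not J=0↔0): J: 3/2 → 11/2, ΔJ = +4 — fails.
Rule(s) violated: ΔL, ΔJ.

forbidden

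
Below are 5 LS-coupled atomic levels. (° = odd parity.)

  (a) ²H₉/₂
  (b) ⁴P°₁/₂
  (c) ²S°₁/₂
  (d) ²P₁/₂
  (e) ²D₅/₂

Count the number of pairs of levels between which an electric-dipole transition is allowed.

(a)–(b): forbidden (ΔS, ΔL, ΔJ).
(a)–(c): forbidden (ΔL, ΔJ).
(a)–(d): forbidden (parity, ΔL, ΔJ).
(a)–(e): forbidden (parity, ΔL, ΔJ).
(b)–(c): forbidden (parity, ΔS).
(b)–(d): forbidden (ΔS).
(b)–(e): forbidden (ΔS, ΔJ).
(c)–(d): allowed.
(c)–(e): forbidden (ΔL, ΔJ).
(d)–(e): forbidden (parity, ΔJ).
Allowed pairs: 1 of 10.

1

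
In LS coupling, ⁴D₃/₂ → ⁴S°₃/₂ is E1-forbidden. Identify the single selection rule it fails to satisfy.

Reading off the term symbols: S 3/2→3/2, L 2→0, J 3/2→3/2, parity even→odd.
ΔL = 0, ±1 (not L=0↔0): L: 2 → 0, ΔL = -2 — ✗.
ΔS = 0: S: 3/2 → 3/2 — ✓.
ΔJ = 0, ±1 (not J=0↔0): J: 3/2 → 3/2, ΔJ = +0 — ✓.
Parity must change: even → odd — ✓.

the ΔL = 0, ±1 rule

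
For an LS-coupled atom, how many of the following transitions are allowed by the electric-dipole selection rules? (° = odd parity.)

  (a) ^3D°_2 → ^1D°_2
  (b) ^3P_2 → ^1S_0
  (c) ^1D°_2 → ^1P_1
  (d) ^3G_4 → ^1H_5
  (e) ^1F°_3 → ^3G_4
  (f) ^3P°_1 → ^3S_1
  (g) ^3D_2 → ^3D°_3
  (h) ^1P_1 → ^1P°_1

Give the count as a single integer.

4

(a) forbidden (parity, ΔS fail)
(b) forbidden (parity, ΔS, ΔJ fail)
(c) allowed
(d) forbidden (parity, ΔS fail)
(e) forbidden (ΔS fails)
(f) allowed
(g) allowed
(h) allowed
Total allowed: 4 of 8.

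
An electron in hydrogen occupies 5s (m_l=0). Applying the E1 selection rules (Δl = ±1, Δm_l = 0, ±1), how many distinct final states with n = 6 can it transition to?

E1 requires Δl = ±1, so l_f ∈ {-1, 1}; with 0 ≤ l_f ≤ n_f−1 = 5, the allowed l_f values are {1}.
For l_f = 1: m_f ∈ {m_i−1, m_i, m_i+1} ∩ [−1, 1] = {-1, 0, 1} → 3 states.
Total: 3.

3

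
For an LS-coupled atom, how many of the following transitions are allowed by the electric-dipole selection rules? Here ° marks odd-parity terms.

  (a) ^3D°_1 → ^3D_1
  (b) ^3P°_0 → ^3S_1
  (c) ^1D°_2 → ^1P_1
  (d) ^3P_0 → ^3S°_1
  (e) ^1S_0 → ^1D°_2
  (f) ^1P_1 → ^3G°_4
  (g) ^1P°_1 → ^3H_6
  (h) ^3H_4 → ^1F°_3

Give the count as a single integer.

(a) allowed
(b) allowed
(c) allowed
(d) allowed
(e) forbidden (ΔL, ΔJ fail)
(f) forbidden (ΔS, ΔL, ΔJ fail)
(g) forbidden (ΔS, ΔL, ΔJ fail)
(h) forbidden (ΔS, ΔL fail)
Total allowed: 4 of 8.

4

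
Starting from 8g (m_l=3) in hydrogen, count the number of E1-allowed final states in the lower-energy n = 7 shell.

E1 requires Δl = ±1, so l_f ∈ {3, 5}; with 0 ≤ l_f ≤ n_f−1 = 6, the allowed l_f values are {3, 5}.
For l_f = 3: m_f ∈ {m_i−1, m_i, m_i+1} ∩ [−3, 3] = {2, 3} → 2 states.
For l_f = 5: m_f ∈ {m_i−1, m_i, m_i+1} ∩ [−5, 5] = {2, 3, 4} → 3 states.
Total: 5.

5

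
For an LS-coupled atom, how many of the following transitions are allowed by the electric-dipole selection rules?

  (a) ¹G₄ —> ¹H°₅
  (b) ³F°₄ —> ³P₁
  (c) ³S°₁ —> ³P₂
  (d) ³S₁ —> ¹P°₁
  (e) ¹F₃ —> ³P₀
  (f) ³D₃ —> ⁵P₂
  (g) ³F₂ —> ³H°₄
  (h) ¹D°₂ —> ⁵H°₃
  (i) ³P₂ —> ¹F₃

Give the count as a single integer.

(a) allowed
(b) forbidden (ΔL, ΔJ fail)
(c) allowed
(d) forbidden (ΔS fails)
(e) forbidden (parity, ΔS, ΔL, ΔJ fail)
(f) forbidden (parity, ΔS fail)
(g) forbidden (ΔL, ΔJ fail)
(h) forbidden (parity, ΔS, ΔL fail)
(i) forbidden (parity, ΔS, ΔL fail)
Total allowed: 2 of 9.

2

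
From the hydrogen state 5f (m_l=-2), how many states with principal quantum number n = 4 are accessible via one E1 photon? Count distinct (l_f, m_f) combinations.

2

E1 requires Δl = ±1, so l_f ∈ {2, 4}; with 0 ≤ l_f ≤ n_f−1 = 3, the allowed l_f values are {2}.
For l_f = 2: m_f ∈ {m_i−1, m_i, m_i+1} ∩ [−2, 2] = {-2, -1} → 2 states.
Total: 2.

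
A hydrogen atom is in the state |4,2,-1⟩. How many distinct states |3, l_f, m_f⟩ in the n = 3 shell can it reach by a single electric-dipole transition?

E1 requires Δl = ±1, so l_f ∈ {1, 3}; with 0 ≤ l_f ≤ n_f−1 = 2, the allowed l_f values are {1}.
For l_f = 1: m_f ∈ {m_i−1, m_i, m_i+1} ∩ [−1, 1] = {-1, 0} → 2 states.
Total: 2.

2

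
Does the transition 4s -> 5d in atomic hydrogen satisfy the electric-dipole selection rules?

forbidden

Initial l = 0, final l = 2, so Δl = +2. E1 requires Δl = ±1: fails.
The transition is electric-dipole forbidden.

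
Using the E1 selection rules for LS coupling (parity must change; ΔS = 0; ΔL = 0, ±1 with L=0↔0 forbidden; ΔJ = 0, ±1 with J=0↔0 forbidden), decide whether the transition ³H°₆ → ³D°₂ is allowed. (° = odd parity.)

forbidden

Initial level: S=1, L=5, J=6, parity odd. Final level: S=1, L=2, J=2, parity odd.
Parity must change: odd → odd — violated.
ΔS = 0: S: 1 → 1 — satisfied.
ΔL = 0, ±1 (not L=0↔0): L: 5 → 2, ΔL = -3 — violated.
ΔJ = 0, ±1 (not J=0↔0): J: 6 → 2, ΔJ = -4 — violated.
Rule(s) violated: parity, ΔL, ΔJ.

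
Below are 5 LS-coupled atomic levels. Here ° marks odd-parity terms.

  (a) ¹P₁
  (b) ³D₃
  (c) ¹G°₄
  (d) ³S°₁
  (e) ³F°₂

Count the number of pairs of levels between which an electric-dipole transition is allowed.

(a)–(b): forbidden (parity, ΔS, ΔJ).
(a)–(c): forbidden (ΔL, ΔJ).
(a)–(d): forbidden (ΔS).
(a)–(e): forbidden (ΔS, ΔL).
(b)–(c): forbidden (ΔS, ΔL).
(b)–(d): forbidden (ΔL, ΔJ).
(b)–(e): allowed.
(c)–(d): forbidden (parity, ΔS, ΔL, ΔJ).
(c)–(e): forbidden (parity, ΔS, ΔJ).
(d)–(e): forbidden (parity, ΔL).
Allowed pairs: 1 of 10.

1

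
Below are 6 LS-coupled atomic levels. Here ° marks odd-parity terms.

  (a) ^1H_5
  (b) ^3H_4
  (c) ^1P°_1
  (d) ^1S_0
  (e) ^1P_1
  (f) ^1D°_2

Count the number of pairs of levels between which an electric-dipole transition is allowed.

(a)–(b): forbidden (parity, ΔS).
(a)–(c): forbidden (ΔL, ΔJ).
(a)–(d): forbidden (parity, ΔL, ΔJ).
(a)–(e): forbidden (parity, ΔL, ΔJ).
(a)–(f): forbidden (ΔL, ΔJ).
(b)–(c): forbidden (ΔS, ΔL, ΔJ).
(b)–(d): forbidden (parity, ΔS, ΔL, ΔJ).
(b)–(e): forbidden (parity, ΔS, ΔL, ΔJ).
(b)–(f): forbidden (ΔS, ΔL, ΔJ).
(c)–(d): allowed.
(c)–(e): allowed.
(c)–(f): forbidden (parity).
(d)–(e): forbidden (parity).
(d)–(f): forbidden (ΔL, ΔJ).
(e)–(f): allowed.
Allowed pairs: 3 of 15.

3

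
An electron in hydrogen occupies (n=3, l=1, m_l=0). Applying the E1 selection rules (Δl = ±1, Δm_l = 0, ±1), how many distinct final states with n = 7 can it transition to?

E1 requires Δl = ±1, so l_f ∈ {0, 2}; with 0 ≤ l_f ≤ n_f−1 = 6, the allowed l_f values are {0, 2}.
For l_f = 0: m_f ∈ {m_i−1, m_i, m_i+1} ∩ [−0, 0] = {0} → 1 state.
For l_f = 2: m_f ∈ {m_i−1, m_i, m_i+1} ∩ [−2, 2] = {-1, 0, 1} → 3 states.
Total: 4.

4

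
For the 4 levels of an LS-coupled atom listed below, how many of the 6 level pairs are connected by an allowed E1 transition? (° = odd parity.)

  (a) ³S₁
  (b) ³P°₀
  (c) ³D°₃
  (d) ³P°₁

2

(a)–(b): allowed.
(a)–(c): forbidden (ΔL, ΔJ).
(a)–(d): allowed.
(b)–(c): forbidden (parity, ΔJ).
(b)–(d): forbidden (parity).
(c)–(d): forbidden (parity, ΔJ).
Allowed pairs: 2 of 6.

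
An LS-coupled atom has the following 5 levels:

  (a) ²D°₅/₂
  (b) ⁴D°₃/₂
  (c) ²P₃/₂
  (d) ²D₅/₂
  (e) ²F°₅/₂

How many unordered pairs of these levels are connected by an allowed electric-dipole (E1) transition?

(a)–(b): forbidden (parity, ΔS).
(a)–(c): allowed.
(a)–(d): allowed.
(a)–(e): forbidden (parity).
(b)–(c): forbidden (ΔS).
(b)–(d): forbidden (ΔS).
(b)–(e): forbidden (parity, ΔS).
(c)–(d): forbidden (parity).
(c)–(e): forbidden (ΔL).
(d)–(e): allowed.
Allowed pairs: 3 of 10.

3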